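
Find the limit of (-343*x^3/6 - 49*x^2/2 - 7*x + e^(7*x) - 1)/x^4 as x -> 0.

Direct substitution gives 0/0.
Apply L'Hôpital: lim (-343*x^2/2 - 49*x + 7*e^(7*x) - 7)/(4*x^3), still 0/0.
Apply L'Hôpital: lim (-343*x + 49*e^(7*x) - 49)/(12*x^2), still 0/0.
Apply L'Hôpital: lim (343*e^(7*x) - 343)/(24*x), still 0/0.
After 4 applications of L'Hôpital's rule the quotient is (2401*e^(7*x))/(24); substituting x = 0 gives 2401/24.

2401/24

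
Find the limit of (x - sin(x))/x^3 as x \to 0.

Direct substitution gives 0/0.
Apply L'Hôpital: lim (1 - cos(x))/(3*x^2), still 0/0.
Apply L'Hôpital: lim (sin(x))/(6*x), still 0/0.
After 3 applications of L'Hôpital's rule the quotient is (cos(x))/(6); substituting x = 0 gives 1/6.

1/6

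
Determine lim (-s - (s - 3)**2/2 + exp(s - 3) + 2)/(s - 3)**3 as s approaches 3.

Direct substitution gives 0/0.
Apply L'Hôpital: lim (-s + e^(s - 3) + 2)/(3*(s - 3)^2), still 0/0.
Apply L'Hôpital: lim (e^(s - 3) - 1)/(6*s - 18), still 0/0.
After 3 applications of L'Hôpital's rule the quotient is (e^(s - 3))/(6); substituting s = 3 gives 1/6.

1/6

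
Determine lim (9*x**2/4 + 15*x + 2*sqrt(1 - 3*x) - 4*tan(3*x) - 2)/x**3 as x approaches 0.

-315/8

Substitution gives 0/0 (the numerator vanishes to order 3).
Expand each term to order x^3: the coefficient of x^3 in -4·tan(3x) is -36 and in 2·√(1 - 3x) is -27/8.
Lower-order terms cancel with the polynomial part, so the numerator is (-315/8)·x^3 + o(x^3), and the limit is (-315/8)/(1) = -315/8.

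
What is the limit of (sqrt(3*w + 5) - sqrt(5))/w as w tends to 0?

A 0/0 form; rationalise with √(5 + 3w) + √5. This collapses the numerator to 3w, leaving 3/(√(5 + 3w) + √5) → 3/(2√5) = 3*√(5)/10.

3*√(5)/10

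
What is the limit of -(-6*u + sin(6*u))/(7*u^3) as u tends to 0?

36/7

Direct substitution gives 0/0.
Apply L'Hôpital: lim (6*cos(6*u) - 6)/(-21*u^2), still 0/0.
Apply L'Hôpital: lim (-36*sin(6*u))/(-42*u), still 0/0.
After 3 applications of L'Hôpital's rule the quotient is (-216*cos(6*u))/(-42); substituting u = 0 gives 36/7.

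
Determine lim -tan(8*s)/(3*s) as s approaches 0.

-8/3

Substitution gives 0/0.
Since tan(u)/u → 1 as u → 0, tan(8s)/(8s) → 1 and the limit is 8/(-3) = -8/3.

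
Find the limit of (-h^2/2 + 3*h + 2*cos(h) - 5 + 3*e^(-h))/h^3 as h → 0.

-1/2

Substitution gives 0/0 (the numerator vanishes to order 3).
Expand each term to order h^3: the coefficient of h^3 in 2·cos(h) is 0 and in 3·e^(-h) is -1/2.
Lower-order terms cancel with the polynomial part, so the numerator is (-1/2)·h^3 + o(h^3), and the limit is (-1/2)/(1) = -1/2.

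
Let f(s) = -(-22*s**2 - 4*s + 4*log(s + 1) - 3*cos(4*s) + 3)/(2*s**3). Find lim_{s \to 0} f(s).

-2/3

Substitution gives 0/0 (the numerator vanishes to order 3).
Expand each term to order s^3: the coefficient of s^3 in -3·cos(4s) is 0 and in 4·ln(1 + s) is 4/3.
Lower-order terms cancel with the polynomial part, so the numerator is (4/3)·s^3 + o(s^3), and the limit is (4/3)/(-2) = -2/3.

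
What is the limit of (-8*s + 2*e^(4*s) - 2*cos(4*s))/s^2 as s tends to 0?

32

Substitution gives 0/0; apply L'Hôpital's rule 2 times.
After differentiating numerator and denominator 2 times the quotient is (32*e^(4*s) + 32*cos(4*s))/(2); at s = 0 this is 32.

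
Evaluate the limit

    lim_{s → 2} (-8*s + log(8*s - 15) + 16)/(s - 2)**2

-32

Direct substitution gives 0/0.
Apply L'Hôpital: lim (-8 + 8/(8*s - 15))/(2*s - 4), still 0/0.
After 2 applications of L'Hôpital's rule the quotient is (-64/(8*s - 15)^2)/(2); substituting s = 2 gives -32.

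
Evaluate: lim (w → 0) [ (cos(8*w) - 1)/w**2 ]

Direct substitution gives 0/0.
Apply L'Hôpital: lim (-8*sin(8*w))/(2*w), still 0/0.
After 2 applications of L'Hôpital's rule the quotient is (-64*cos(8*w))/(2); substituting w = 0 gives -32.

-32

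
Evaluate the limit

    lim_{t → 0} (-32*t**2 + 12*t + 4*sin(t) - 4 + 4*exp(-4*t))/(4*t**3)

-65/6

Substitution gives 0/0 (the numerator vanishes to order 3).
Expand each term to order t^3: the coefficient of t^3 in 4·sin(t) is -2/3 and in 4·e^(-4t) is -128/3.
Lower-order terms cancel with the polynomial part, so the numerator is (-130/3)·t^3 + o(t^3), and the limit is (-130/3)/(4) = -65/6.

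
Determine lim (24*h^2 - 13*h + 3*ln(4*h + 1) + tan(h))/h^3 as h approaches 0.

193/3

Substitution gives 0/0; apply L'Hôpital's rule 3 times.
After differentiating numerator and denominator 3 times the quotient is (6*tan(h)^2/cos(h)^2 + 2/cos(h)^2 + 384/(4*h + 1)^3)/(6); at h = 0 this is 193/3.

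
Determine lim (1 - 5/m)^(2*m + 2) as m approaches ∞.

e^(-10)

Let L be the limit and take ln: ln L = lim (2m + 2)·ln(1 - 5/m) = lim (2m + 2)·(-5/m + O(1/m²)) = -10.
Hence L = e^(-10).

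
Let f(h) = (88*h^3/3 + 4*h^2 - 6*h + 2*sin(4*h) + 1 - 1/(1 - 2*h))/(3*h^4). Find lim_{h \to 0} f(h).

-16/3

Substitution gives 0/0 (the numerator vanishes to order 4).
Expand each term to order h^4: the coefficient of h^4 in 2·sin(4h) is 0 and in −1/(1 - 2h) is -16.
Lower-order terms cancel with the polynomial part, so the numerator is (-16)·h^4 + o(h^4), and the limit is (-16)/(3) = -16/3.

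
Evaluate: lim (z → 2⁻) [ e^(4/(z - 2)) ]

0

As z → 2⁻, 4/(z - 2) → −∞, so e^(4/(z - 2)) → 0.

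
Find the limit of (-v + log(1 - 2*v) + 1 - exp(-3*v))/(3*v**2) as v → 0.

Substitution gives 0/0; apply L'Hôpital's rule 2 times.
After differentiating numerator and denominator 2 times the quotient is (-9*e^(-3*v) - 4/(2*v - 1)^2)/(6); at v = 0 this is -13/6.

-13/6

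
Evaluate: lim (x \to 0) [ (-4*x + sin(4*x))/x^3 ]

-32/3

Direct substitution gives 0/0.
Apply L'Hôpital: lim (4*cos(4*x) - 4)/(3*x^2), still 0/0.
Apply L'Hôpital: lim (-16*sin(4*x))/(6*x), still 0/0.
After 3 applications of L'Hôpital's rule the quotient is (-64*cos(4*x))/(6); substituting x = 0 gives -32/3.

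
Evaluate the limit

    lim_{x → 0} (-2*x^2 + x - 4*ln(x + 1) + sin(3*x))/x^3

-35/6

Substitution gives 0/0 (the numerator vanishes to order 3).
Expand each term to order x^3: the coefficient of x^3 in -4·ln(1 + x) is -4/3 and in sin(3x) is -9/2.
Lower-order terms cancel with the polynomial part, so the numerator is (-35/6)·x^3 + o(x^3), and the limit is (-35/6)/(1) = -35/6.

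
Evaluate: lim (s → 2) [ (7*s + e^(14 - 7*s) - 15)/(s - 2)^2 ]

49/2

Direct substitution gives 0/0.
Apply L'Hôpital: lim (7 - 7*e^(14 - 7*s))/(2*s - 4), still 0/0.
After 2 applications of L'Hôpital's rule the quotient is (49*e^(14 - 7*s))/(2); substituting s = 2 gives 49/2.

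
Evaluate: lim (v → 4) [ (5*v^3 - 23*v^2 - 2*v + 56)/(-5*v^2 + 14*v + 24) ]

At v = 4 both the top and bottom vanish — a removable singularity. Factoring out (v - 4) from each leaves (5*v^2 - 3*v - 14)/(-5*v - 6), which at v = 4 equals -27/13.

-27/13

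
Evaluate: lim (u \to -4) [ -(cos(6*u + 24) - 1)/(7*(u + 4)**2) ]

Direct substitution gives 0/0.
Apply L'Hôpital: lim (-6*sin(6*u + 24))/(-14*u - 56), still 0/0.
After 2 applications of L'Hôpital's rule the quotient is (-36*cos(6*u + 24))/(-14); substituting u = -4 gives 18/7.

18/7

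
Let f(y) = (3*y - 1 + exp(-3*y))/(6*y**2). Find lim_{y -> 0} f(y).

3/4

Direct substitution gives 0/0.
Apply L'Hôpital: lim (3 - 3*e^(-3*y))/(12*y), still 0/0.
After 2 applications of L'Hôpital's rule the quotient is (9*e^(-3*y))/(12); substituting y = 0 gives 3/4.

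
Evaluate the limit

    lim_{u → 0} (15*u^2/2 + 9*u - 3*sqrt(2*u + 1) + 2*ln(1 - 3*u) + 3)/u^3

-39/2

Substitution gives 0/0; apply L'Hôpital's rule 3 times.
After differentiating numerator and denominator 3 times the quotient is (108/(3*u - 1)^3 - 9/(2*u + 1)^(5/2))/(6); at u = 0 this is -39/2.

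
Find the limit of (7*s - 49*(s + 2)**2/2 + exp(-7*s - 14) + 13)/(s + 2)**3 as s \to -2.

-343/6

Direct substitution gives 0/0.
Apply L'Hôpital: lim (-49*s - 7*e^(-7*s - 14) - 91)/(3*(s + 2)^2), still 0/0.
Apply L'Hôpital: lim (49*e^(-7*s - 14) - 49)/(6*s + 12), still 0/0.
After 3 applications of L'Hôpital's rule the quotient is (-343*e^(-7*s - 14))/(6); substituting s = -2 gives -343/6.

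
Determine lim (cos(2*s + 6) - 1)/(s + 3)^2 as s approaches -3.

-2

Direct substitution gives 0/0.
Apply L'Hôpital: lim (-2*sin(2*s + 6))/(2*s + 6), still 0/0.
After 2 applications of L'Hôpital's rule the quotient is (-4*cos(2*s + 6))/(2); substituting s = -3 gives -2.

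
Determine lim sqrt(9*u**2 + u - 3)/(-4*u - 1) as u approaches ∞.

-3/4

For large |u|, √(9*u^2 + u - 3) ≈ √9·|u| and the denominator ≈ -4u.
Since u → +∞, |u| = u, giving √9/(-4) = -3/4.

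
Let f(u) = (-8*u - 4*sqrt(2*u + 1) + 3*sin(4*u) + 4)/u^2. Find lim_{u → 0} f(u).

Substitution gives 0/0; apply L'Hôpital's rule 2 times.
After differentiating numerator and denominator 2 times the quotient is (-48*sin(4*u) + 4/(2*u + 1)^(3/2))/(2); at u = 0 this is 2.

2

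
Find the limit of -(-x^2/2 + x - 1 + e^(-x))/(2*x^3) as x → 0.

Direct substitution gives 0/0.
Apply L'Hôpital: lim (-x + 1 - e^(-x))/(-6*x^2), still 0/0.
Apply L'Hôpital: lim (-1 + e^(-x))/(-12*x), still 0/0.
After 3 applications of L'Hôpital's rule the quotient is (-e^(-x))/(-12); substituting x = 0 gives 1/12.

1/12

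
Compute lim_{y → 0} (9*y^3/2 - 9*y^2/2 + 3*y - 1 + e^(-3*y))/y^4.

Direct substitution gives 0/0.
Apply L'Hôpital: lim (27*y^2/2 - 9*y + 3 - 3*e^(-3*y))/(4*y^3), still 0/0.
Apply L'Hôpital: lim (27*y - 9 + 9*e^(-3*y))/(12*y^2), still 0/0.
Apply L'Hôpital: lim (27 - 27*e^(-3*y))/(24*y), still 0/0.
After 4 applications of L'Hôpital's rule the quotient is (81*e^(-3*y))/(24); substituting y = 0 gives 27/8.

27/8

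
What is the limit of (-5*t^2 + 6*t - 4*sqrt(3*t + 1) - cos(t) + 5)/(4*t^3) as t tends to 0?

Substitution gives 0/0 (the numerator vanishes to order 3).
Expand each term to order t^3: the coefficient of t^3 in −cos(t) is 0 and in -4·√(1 + 3t) is -27/4.
Lower-order terms cancel with the polynomial part, so the numerator is (-27/4)·t^3 + o(t^3), and the limit is (-27/4)/(4) = -27/16.

-27/16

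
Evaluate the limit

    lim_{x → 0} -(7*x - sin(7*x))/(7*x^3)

-49/6

Direct substitution gives 0/0.
Apply L'Hôpital: lim (7 - 7*cos(7*x))/(-21*x^2), still 0/0.
Apply L'Hôpital: lim (49*sin(7*x))/(-42*x), still 0/0.
After 3 applications of L'Hôpital's rule the quotient is (343*cos(7*x))/(-42); substituting x = 0 gives -49/6.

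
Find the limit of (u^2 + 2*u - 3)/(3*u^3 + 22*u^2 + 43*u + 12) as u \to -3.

1/2

At u = -3 both the top and bottom vanish — a removable singularity. Factoring out (u + 3) from each leaves (u - 1)/(3*u^2 + 13*u + 4), which at u = -3 equals 1/2.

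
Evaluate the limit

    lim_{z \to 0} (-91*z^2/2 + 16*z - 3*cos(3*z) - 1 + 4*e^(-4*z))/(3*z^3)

-128/9

Substitution gives 0/0 (the numerator vanishes to order 3).
Expand each term to order z^3: the coefficient of z^3 in 4·e^(-4z) is -128/3 and in -3·cos(3z) is 0.
Lower-order terms cancel with the polynomial part, so the numerator is (-128/3)·z^3 + o(z^3), and the limit is (-128/3)/(3) = -128/9.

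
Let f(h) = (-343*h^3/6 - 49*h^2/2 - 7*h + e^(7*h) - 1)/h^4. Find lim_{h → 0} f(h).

2401/24

Direct substitution gives 0/0.
Apply L'Hôpital: lim (-343*h^2/2 - 49*h + 7*e^(7*h) - 7)/(4*h^3), still 0/0.
Apply L'Hôpital: lim (-343*h + 49*e^(7*h) - 49)/(12*h^2), still 0/0.
Apply L'Hôpital: lim (343*e^(7*h) - 343)/(24*h), still 0/0.
After 4 applications of L'Hôpital's rule the quotient is (2401*e^(7*h))/(24); substituting h = 0 gives 2401/24.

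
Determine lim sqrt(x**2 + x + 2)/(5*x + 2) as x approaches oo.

1/5

For large |x|, √(x^2 + x + 2) ≈ √1·|x| and the denominator ≈ 5x.
Since x → +∞, |x| = x, giving √1/(5) = 1/5.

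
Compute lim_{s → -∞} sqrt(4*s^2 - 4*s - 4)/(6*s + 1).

-1/3

For large |s|, √(4*s^2 - 4*s - 4) ≈ √4·|s| and the denominator ≈ 6s.
Since s → −∞, |s| = −s, giving −√4/(6) = -1/3.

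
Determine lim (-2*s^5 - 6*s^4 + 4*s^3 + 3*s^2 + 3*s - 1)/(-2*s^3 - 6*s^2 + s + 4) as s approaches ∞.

The numerator has higher degree (5 > 3); the quotient behaves like (-2/(-2))·s^2 for large |s|.
As s → +∞ this diverges to ∞.

∞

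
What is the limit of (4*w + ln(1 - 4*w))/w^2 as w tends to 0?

-8

Direct substitution gives 0/0.
Apply L'Hôpital: lim (4 - 4/(1 - 4*w))/(2*w), still 0/0.
After 2 applications of L'Hôpital's rule the quotient is (-16/(1 - 4*w)^2)/(2); substituting w = 0 gives -8.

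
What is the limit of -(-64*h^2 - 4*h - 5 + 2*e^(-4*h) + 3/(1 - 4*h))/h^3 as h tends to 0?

Substitution gives 0/0 (the numerator vanishes to order 3).
Expand each term to order h^3: the coefficient of h^3 in 3·1/(1 - 4h) is 192 and in 2·e^(-4h) is -64/3.
Lower-order terms cancel with the polynomial part, so the numerator is (512/3)·h^3 + o(h^3), and the limit is (512/3)/(-1) = -512/3.

-512/3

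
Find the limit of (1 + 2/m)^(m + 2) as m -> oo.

Write it as [(1 + 2/m)^m]^(1) · (1 + 2/m)^(2). The bracketed term tends to e^(2) and the second factor to 1, so the limit is e^(2).

e^(2)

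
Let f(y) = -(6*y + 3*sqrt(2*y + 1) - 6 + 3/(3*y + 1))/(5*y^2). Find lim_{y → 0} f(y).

Substitution gives 0/0; apply L'Hôpital's rule 2 times.
After differentiating numerator and denominator 2 times the quotient is (54/(3*y + 1)^3 - 3/(2*y + 1)^(3/2))/(-10); at y = 0 this is -51/10.

-51/10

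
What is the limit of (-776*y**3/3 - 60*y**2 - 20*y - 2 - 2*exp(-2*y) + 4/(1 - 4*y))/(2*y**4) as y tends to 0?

Substitution gives 0/0; apply L'Hôpital's rule 4 times.
After differentiating numerator and denominator 4 times the quotient is (-32*e^(-2*y) - 24576/(4*y - 1)^5)/(48); at y = 0 this is 1534/3.

1534/3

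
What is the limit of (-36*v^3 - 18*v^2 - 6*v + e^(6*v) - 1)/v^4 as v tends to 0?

54

Direct substitution gives 0/0.
Apply L'Hôpital: lim (-108*v^2 - 36*v + 6*e^(6*v) - 6)/(4*v^3), still 0/0.
Apply L'Hôpital: lim (-216*v + 36*e^(6*v) - 36)/(12*v^2), still 0/0.
Apply L'Hôpital: lim (216*e^(6*v) - 216)/(24*v), still 0/0.
After 4 applications of L'Hôpital's rule the quotient is (1296*e^(6*v))/(24); substituting v = 0 gives 54.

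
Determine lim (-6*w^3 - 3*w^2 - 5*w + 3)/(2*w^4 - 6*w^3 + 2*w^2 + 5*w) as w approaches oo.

The denominator has degree 4 and the numerator degree 3. Dividing numerator and denominator by w^4 sends every term to 0 except the leading denominator term, so the limit is 0.

0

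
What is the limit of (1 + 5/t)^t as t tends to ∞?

e^(5)

Write it as [(1 + 5/t)^t]^(1) · (1 + 5/t)^(0). The bracketed term tends to e^(5) and the second factor to 1, so the limit is e^(5).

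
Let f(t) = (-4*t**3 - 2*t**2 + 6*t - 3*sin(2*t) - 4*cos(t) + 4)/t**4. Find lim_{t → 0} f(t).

Substitution gives 0/0; apply L'Hôpital's rule 4 times.
After differentiating numerator and denominator 4 times the quotient is (-4*(24*sin(t) + 1)*cos(t))/(24); at t = 0 this is -1/6.

-1/6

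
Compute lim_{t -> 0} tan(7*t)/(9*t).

Substitution gives 0/0.
Since tan(u)/u → 1 as u → 0, tan(7t)/(7t) → 1 and the limit is 7/9.

7/9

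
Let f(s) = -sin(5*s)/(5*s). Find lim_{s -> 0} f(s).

Substitution gives 0/0.
Write it as (5/(-5))·sin(5s)/(5s); since sin(u)/u → 1, the limit is -1.

-1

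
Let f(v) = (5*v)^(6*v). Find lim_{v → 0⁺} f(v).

Base → 0⁺ and exponent → 0⁺: a 0^0 form.
Take logs: 6v·ln(5v). This is 0·(−∞); rewriting as ln(5v)/(1/(6v)) and applying L'Hôpital gives 0.
Hence the limit is e^0 = 1.

1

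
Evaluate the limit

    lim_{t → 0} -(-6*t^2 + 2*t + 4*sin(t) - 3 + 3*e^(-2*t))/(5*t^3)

14/15

Substitution gives 0/0 (the numerator vanishes to order 3).
Expand each term to order t^3: the coefficient of t^3 in 3·e^(-2t) is -4 and in 4·sin(t) is -2/3.
Lower-order terms cancel with the polynomial part, so the numerator is (-14/3)·t^3 + o(t^3), and the limit is (-14/3)/(-5) = 14/15.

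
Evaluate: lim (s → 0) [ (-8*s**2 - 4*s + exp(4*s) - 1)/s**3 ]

Direct substitution gives 0/0.
Apply L'Hôpital: lim (-16*s + 4*e^(4*s) - 4)/(3*s^2), still 0/0.
Apply L'Hôpital: lim (16*e^(4*s) - 16)/(6*s), still 0/0.
After 3 applications of L'Hôpital's rule the quotient is (64*e^(4*s))/(6); substituting s = 0 gives 32/3.

32/3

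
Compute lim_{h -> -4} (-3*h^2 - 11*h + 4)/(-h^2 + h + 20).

Direct substitution gives 0/0, so factor. Both numerator and denominator have (h + 4) as a factor.
After cancelling, the expression reduces to (1 - 3*h)/(5 - h).
Substituting h = -4 gives 13/9.

13/9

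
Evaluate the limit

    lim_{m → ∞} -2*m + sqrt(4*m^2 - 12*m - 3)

-3

An ∞ − ∞ form. Rationalising with the conjugate, the difference becomes (-12m - 3) / (√(4*m^2 - 12*m - 3) + 2m).
For large m the denominator behaves like 2·2m, so the quotient tends to -12/4 = -3.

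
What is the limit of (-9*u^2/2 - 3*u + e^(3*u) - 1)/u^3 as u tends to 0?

Direct substitution gives 0/0.
Apply L'Hôpital: lim (-9*u + 3*e^(3*u) - 3)/(3*u^2), still 0/0.
Apply L'Hôpital: lim (9*e^(3*u) - 9)/(6*u), still 0/0.
After 3 applications of L'Hôpital's rule the quotient is (27*e^(3*u))/(6); substituting u = 0 gives 9/2.

9/2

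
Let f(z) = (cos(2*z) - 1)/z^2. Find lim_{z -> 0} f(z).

Direct substitution gives 0/0.
Apply L'Hôpital: lim (-2*sin(2*z))/(2*z), still 0/0.
After 2 applications of L'Hôpital's rule the quotient is (-4*cos(2*z))/(2); substituting z = 0 gives -2.

-2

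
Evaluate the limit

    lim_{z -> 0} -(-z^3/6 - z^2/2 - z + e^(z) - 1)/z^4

Direct substitution gives 0/0.
Apply L'Hôpital: lim (-z^2/2 - z + e^(z) - 1)/(-4*z^3), still 0/0.
Apply L'Hôpital: lim (-z + e^(z) - 1)/(-12*z^2), still 0/0.
Apply L'Hôpital: lim (e^(z) - 1)/(-24*z), still 0/0.
After 4 applications of L'Hôpital's rule the quotient is (e^(z))/(-24); substituting z = 0 gives -1/24.

-1/24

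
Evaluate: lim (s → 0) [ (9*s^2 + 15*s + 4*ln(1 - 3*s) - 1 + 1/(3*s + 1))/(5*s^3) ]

Substitution gives 0/0 (the numerator vanishes to order 3).
Expand each term to order s^3: the coefficient of s^3 in 1/(1 + 3s) is -27 and in 4·ln(1 - 3s) is -36.
Lower-order terms cancel with the polynomial part, so the numerator is (-63)·s^3 + o(s^3), and the limit is (-63)/(5) = -63/5.

-63/5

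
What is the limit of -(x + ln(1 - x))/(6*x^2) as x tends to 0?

Direct substitution gives 0/0.
Apply L'Hôpital: lim (1 - 1/(1 - x))/(-12*x), still 0/0.
After 2 applications of L'Hôpital's rule the quotient is (-1/(1 - x)^2)/(-12); substituting x = 0 gives 1/12.

1/12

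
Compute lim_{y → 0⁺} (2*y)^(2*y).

Base → 0⁺ and exponent → 0⁺: a 0^0 form.
Take logs: 2y·ln(2y). This is 0·(−∞); rewriting as ln(2y)/(1/(2y)) and applying L'Hôpital gives 0.
Hence the limit is e^0 = 1.

1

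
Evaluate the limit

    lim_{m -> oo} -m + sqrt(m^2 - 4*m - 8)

-2

This has the form ∞ − ∞. Multiply and divide by the conjugate √(m^2 - 4*m - 8) + m.
That gives (-4m - 8) / (√(m^2 - 4*m - 8) + m).
Divide numerator and denominator by m: the limit is -4/(2·1) = -2.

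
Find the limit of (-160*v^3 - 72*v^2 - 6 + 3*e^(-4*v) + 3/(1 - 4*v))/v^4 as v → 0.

800

Substitution gives 0/0 (the numerator vanishes to order 4).
Expand each term to order v^4: the coefficient of v^4 in 3·1/(1 - 4v) is 768 and in 3·e^(-4v) is 32.
Lower-order terms cancel with the polynomial part, so the numerator is (800)·v^4 + o(v^4), and the limit is (800)/(1) = 800.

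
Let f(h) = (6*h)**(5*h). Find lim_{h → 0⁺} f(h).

1

Base → 0⁺ and exponent → 0⁺: a 0^0 form.
Take logs: 5h·ln(6h). This is 0·(−∞); rewriting as ln(6h)/(1/(5h)) and applying L'Hôpital gives 0.
Hence the limit is e^0 = 1.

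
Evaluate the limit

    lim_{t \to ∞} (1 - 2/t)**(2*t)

Let L be the limit and take ln: ln L = lim (2t)·ln(1 - 2/t) = lim (2t)·(-2/t + O(1/t²)) = -4.
Hence L = e^(-4).

e^(-4)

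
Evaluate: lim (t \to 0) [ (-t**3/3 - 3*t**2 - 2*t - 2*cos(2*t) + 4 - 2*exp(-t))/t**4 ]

-17/12

Substitution gives 0/0 (the numerator vanishes to order 4).
Expand each term to order t^4: the coefficient of t^4 in -2·e^(-t) is -1/12 and in -2·cos(2t) is -4/3.
Lower-order terms cancel with the polynomial part, so the numerator is (-17/12)·t^4 + o(t^4), and the limit is (-17/12)/(1) = -17/12.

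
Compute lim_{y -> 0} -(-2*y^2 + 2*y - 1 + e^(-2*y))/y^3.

4/3

Direct substitution gives 0/0.
Apply L'Hôpital: lim (-4*y + 2 - 2*e^(-2*y))/(-3*y^2), still 0/0.
Apply L'Hôpital: lim (-4 + 4*e^(-2*y))/(-6*y), still 0/0.
After 3 applications of L'Hôpital's rule the quotient is (-8*e^(-2*y))/(-6); substituting y = 0 gives 4/3.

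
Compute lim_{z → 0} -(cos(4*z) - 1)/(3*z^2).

Direct substitution gives 0/0.
Apply L'Hôpital: lim (-4*sin(4*z))/(-6*z), still 0/0.
After 2 applications of L'Hôpital's rule the quotient is (-16*cos(4*z))/(-6); substituting z = 0 gives 8/3.

8/3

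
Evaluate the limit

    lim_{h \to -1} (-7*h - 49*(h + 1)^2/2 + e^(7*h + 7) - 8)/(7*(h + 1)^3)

49/6

Direct substitution gives 0/0.
Apply L'Hôpital: lim (-49*h + 7*e^(7*h + 7) - 56)/(21*(h + 1)^2), still 0/0.
Apply L'Hôpital: lim (49*e^(7*h + 7) - 49)/(42*h + 42), still 0/0.
After 3 applications of L'Hôpital's rule the quotient is (343*e^(7*h + 7))/(42); substituting h = -1 gives 49/6.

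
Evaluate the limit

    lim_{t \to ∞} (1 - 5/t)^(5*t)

Write it as [(1 - 5/t)^t]^(5) · (1 - 5/t)^(0). The bracketed term tends to e^(-5) and the second factor to 1, so the limit is e^(-25).

e^(-25)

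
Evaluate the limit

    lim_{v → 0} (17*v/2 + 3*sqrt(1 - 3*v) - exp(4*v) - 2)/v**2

-91/8

Substitution gives 0/0 (the numerator vanishes to order 2).
Expand each term to order v^2: the coefficient of v^2 in −e^(4v) is -8 and in 3·√(1 - 3v) is -27/8.
Lower-order terms cancel with the polynomial part, so the numerator is (-91/8)·v^2 + o(v^2), and the limit is (-91/8)/(1) = -91/8.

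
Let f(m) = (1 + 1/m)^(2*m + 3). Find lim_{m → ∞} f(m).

Let L be the limit and take ln: ln L = lim (2m + 3)·ln(1 + 1/m) = lim (2m + 3)·(1/m + O(1/m²)) = 2.
Hence L = e^(2).

e^(2)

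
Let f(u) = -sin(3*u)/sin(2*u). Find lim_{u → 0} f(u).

-3/2

Substitution gives 0/0.
Divide numerator and denominator by u: sin(3u)/u → 3 and sin(2u)/u → 2, so the limit is -1·3/2 = -3/2.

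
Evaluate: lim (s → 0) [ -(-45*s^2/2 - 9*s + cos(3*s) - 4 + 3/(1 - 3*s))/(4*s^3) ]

-81/4

Substitution gives 0/0; apply L'Hôpital's rule 3 times.
After differentiating numerator and denominator 3 times the quotient is (27*sin(3*s) + 486/(3*s - 1)^4)/(-24); at s = 0 this is -81/4.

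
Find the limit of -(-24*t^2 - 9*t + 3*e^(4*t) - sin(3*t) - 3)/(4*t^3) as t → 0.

-73/8

Substitution gives 0/0 (the numerator vanishes to order 3).
Expand each term to order t^3: the coefficient of t^3 in 3·e^(4t) is 32 and in −sin(3t) is 9/2.
Lower-order terms cancel with the polynomial part, so the numerator is (73/2)·t^3 + o(t^3), and the limit is (73/2)/(-4) = -73/8.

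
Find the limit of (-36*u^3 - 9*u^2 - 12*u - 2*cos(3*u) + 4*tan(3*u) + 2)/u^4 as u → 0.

Substitution gives 0/0 (the numerator vanishes to order 4).
Expand each term to order u^4: the coefficient of u^4 in -2·cos(3u) is -27/4 and in 4·tan(3u) is 0.
Lower-order terms cancel with the polynomial part, so the numerator is (-27/4)·u^4 + o(u^4), and the limit is (-27/4)/(1) = -27/4.

-27/4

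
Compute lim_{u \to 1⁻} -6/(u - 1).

∞

As u → 1⁻, (u - 1) → 0⁻, so (u - 1)^1 → 0⁻ and -6/(u - 1)^1 → ∞.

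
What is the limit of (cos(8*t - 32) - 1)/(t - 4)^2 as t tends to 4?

-32

Direct substitution gives 0/0.
Apply L'Hôpital: lim (-8*sin(8*t - 32))/(2*t - 8), still 0/0.
After 2 applications of L'Hôpital's rule the quotient is (-64*cos(8*t - 32))/(2); substituting t = 4 gives -32.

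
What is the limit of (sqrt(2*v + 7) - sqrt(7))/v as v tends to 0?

√(7)/7

A 0/0 form; rationalise with √(7 + 2v) + √7. This collapses the numerator to 2v, leaving 2/(√(7 + 2v) + √7) → 2/(2√7) = √(7)/7.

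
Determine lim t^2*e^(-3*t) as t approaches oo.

0

Write as t^2/e^{3t}, an ∞/∞ form.
Exponential growth dominates any polynomial, so repeated L'Hôpital (or the standard result) gives 0.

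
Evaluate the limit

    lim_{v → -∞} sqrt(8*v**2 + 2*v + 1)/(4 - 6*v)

√(2)/3

For large |v|, √(8*v^2 + 2*v + 1) ≈ √8·|v| and the denominator ≈ -6v.
Since v → −∞, |v| = −v, giving −√8/(-6) = √(2)/3.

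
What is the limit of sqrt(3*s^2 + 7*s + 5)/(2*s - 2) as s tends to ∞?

√(3)/2

For large |s|, √(3*s^2 + 7*s + 5) ≈ √3·|s| and the denominator ≈ 2s.
Since s → +∞, |s| = s, giving √3/(2) = √(3)/2.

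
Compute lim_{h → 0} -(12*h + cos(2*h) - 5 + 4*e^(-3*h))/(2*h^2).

Substitution gives 0/0; apply L'Hôpital's rule 2 times.
After differentiating numerator and denominator 2 times the quotient is (-4*cos(2*h) + 36*e^(-3*h))/(-4); at h = 0 this is -8.

-8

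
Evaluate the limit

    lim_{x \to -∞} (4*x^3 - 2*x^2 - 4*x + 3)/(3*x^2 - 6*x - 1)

-∞

The numerator has higher degree (3 > 2); the quotient behaves like (4/(3))·x^1 for large |x|.
As x → −∞ this diverges to -∞.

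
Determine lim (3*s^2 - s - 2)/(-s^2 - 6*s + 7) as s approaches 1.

At s = 1 both the top and bottom vanish — a removable singularity. Factoring out (s - 1) from each leaves (3*s + 2)/(-s - 7), which at s = 1 equals -5/8.

-5/8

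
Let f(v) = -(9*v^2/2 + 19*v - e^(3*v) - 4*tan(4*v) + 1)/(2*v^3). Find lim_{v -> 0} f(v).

Substitution gives 0/0; apply L'Hôpital's rule 3 times.
After differentiating numerator and denominator 3 times the quotient is (-27*e^(3*v) - 1536*tan(4*v)^4 - 2048*tan(4*v)^2 - 512)/(-12); at v = 0 this is 539/12.

539/12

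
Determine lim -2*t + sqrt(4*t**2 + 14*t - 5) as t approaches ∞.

7/2

This has the form ∞ − ∞. Multiply and divide by the conjugate √(4*t^2 + 14*t - 5) + 2t.
That gives (14t - 5) / (√(4*t^2 + 14*t - 5) + 2t).
Divide numerator and denominator by t: the limit is 14/(2·2) = 7/2.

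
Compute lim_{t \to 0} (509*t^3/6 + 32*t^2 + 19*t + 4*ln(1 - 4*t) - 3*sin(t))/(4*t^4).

-64

Substitution gives 0/0; apply L'Hôpital's rule 4 times.
After differentiating numerator and denominator 4 times the quotient is (-3*sin(t) - 6144/(4*t - 1)^4)/(96); at t = 0 this is -64.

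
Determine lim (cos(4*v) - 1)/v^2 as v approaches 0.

Direct substitution gives 0/0.
Apply L'Hôpital: lim (-4*sin(4*v))/(2*v), still 0/0.
After 2 applications of L'Hôpital's rule the quotient is (-16*cos(4*v))/(2); substituting v = 0 gives -8.

-8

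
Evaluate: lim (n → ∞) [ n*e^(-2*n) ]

Write as n^1/e^{2n}, an ∞/∞ form.
Exponential growth dominates any polynomial, so repeated L'Hôpital (or the standard result) gives 0.

0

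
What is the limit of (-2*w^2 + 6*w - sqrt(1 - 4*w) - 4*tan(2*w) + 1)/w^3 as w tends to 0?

-20/3

Substitution gives 0/0 (the numerator vanishes to order 3).
Expand each term to order w^3: the coefficient of w^3 in -4·tan(2w) is -32/3 and in −√(1 - 4w) is 4.
Lower-order terms cancel with the polynomial part, so the numerator is (-20/3)·w^3 + o(w^3), and the limit is (-20/3)/(1) = -20/3.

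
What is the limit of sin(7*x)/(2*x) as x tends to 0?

7/2

Substitution gives 0/0.
Write it as (7/2)·sin(7x)/(7x); since sin(u)/u → 1, the limit is 7/2.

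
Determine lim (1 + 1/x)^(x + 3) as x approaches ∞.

e

Let L be the limit and take ln: ln L = lim (x + 3)·ln(1 + 1/x) = lim (x + 3)·(1/x + O(1/x²)) = 1.
Hence L = e^(1).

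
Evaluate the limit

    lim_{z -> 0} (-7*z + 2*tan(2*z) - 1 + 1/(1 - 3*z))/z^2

9

Substitution gives 0/0 (the numerator vanishes to order 2).
Expand each term to order z^2: the coefficient of z^2 in 1/(1 - 3z) is 9 and in 2·tan(2z) is 0.
Lower-order terms cancel with the polynomial part, so the numerator is (9)·z^2 + o(z^2), and the limit is (9)/(1) = 9.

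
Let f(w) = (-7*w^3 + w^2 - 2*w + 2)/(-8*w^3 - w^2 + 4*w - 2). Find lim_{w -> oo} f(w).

7/8

Numerator and denominator both have degree 3.
Dividing every term by w^3, all lower-order terms vanish and the limit is the ratio of leading coefficients, -7/(-8) = 7/8.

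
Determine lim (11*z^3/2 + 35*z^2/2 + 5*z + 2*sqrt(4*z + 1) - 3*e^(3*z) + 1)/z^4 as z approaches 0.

-241/8

Substitution gives 0/0 (the numerator vanishes to order 4).
Expand each term to order z^4: the coefficient of z^4 in -3·e^(3z) is -81/8 and in 2·√(1 + 4z) is -20.
Lower-order terms cancel with the polynomial part, so the numerator is (-241/8)·z^4 + o(z^4), and the limit is (-241/8)/(1) = -241/8.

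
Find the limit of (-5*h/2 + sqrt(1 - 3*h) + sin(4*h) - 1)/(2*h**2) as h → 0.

-9/16

Substitution gives 0/0; apply L'Hôpital's rule 2 times.
After differentiating numerator and denominator 2 times the quotient is (-16*sin(4*h) - 9/(4*(1 - 3*h)^(3/2)))/(4); at h = 0 this is -9/16.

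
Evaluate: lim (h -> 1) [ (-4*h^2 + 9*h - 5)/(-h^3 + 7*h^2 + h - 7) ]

Direct substitution gives 0/0, so factor. Both numerator and denominator have (h - 1) as a factor.
After cancelling, the expression reduces to (5 - 4*h)/(-h^2 + 6*h + 7).
Substituting h = 1 gives 1/12.

1/12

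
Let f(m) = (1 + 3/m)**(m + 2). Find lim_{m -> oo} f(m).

Write it as [(1 + 3/m)^m]^(1) · (1 + 3/m)^(2). The bracketed term tends to e^(3) and the second factor to 1, so the limit is e^(3).

e^(3)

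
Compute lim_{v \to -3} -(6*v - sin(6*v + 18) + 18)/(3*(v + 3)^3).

-12

Direct substitution gives 0/0.
Apply L'Hôpital: lim (6 - 6*cos(6*v + 18))/(-9*(v + 3)^2), still 0/0.
Apply L'Hôpital: lim (36*sin(6*v + 18))/(-18*v - 54), still 0/0.
After 3 applications of L'Hôpital's rule the quotient is (216*cos(6*v + 18))/(-18); substituting v = -3 gives -12.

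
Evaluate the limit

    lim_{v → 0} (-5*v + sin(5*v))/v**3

Direct substitution gives 0/0.
Apply L'Hôpital: lim (5*cos(5*v) - 5)/(3*v^2), still 0/0.
Apply L'Hôpital: lim (-25*sin(5*v))/(6*v), still 0/0.
After 3 applications of L'Hôpital's rule the quotient is (-125*cos(5*v))/(6); substituting v = 0 gives -125/6.

-125/6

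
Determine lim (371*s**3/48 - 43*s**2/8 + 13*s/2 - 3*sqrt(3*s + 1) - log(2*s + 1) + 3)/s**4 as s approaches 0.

1727/128

Substitution gives 0/0 (the numerator vanishes to order 4).
Expand each term to order s^4: the coefficient of s^4 in -3·√(1 + 3s) is 1215/128 and in −ln(1 + 2s) is 4.
Lower-order terms cancel with the polynomial part, so the numerator is (1727/128)·s^4 + o(s^4), and the limit is (1727/128)/(1) = 1727/128.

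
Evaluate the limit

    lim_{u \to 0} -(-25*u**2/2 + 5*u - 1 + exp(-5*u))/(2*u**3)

125/12

Direct substitution gives 0/0.
Apply L'Hôpital: lim (-25*u + 5 - 5*e^(-5*u))/(-6*u^2), still 0/0.
Apply L'Hôpital: lim (-25 + 25*e^(-5*u))/(-12*u), still 0/0.
After 3 applications of L'Hôpital's rule the quotient is (-125*e^(-5*u))/(-12); substituting u = 0 gives 125/12.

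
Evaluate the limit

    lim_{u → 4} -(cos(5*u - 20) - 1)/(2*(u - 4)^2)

25/4

Direct substitution gives 0/0.
Apply L'Hôpital: lim (-5*sin(5*u - 20))/(16 - 4*u), still 0/0.
After 2 applications of L'Hôpital's rule the quotient is (-25*cos(5*u - 20))/(-4); substituting u = 4 gives 25/4.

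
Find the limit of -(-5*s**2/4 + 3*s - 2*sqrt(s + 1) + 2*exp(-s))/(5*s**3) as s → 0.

Substitution gives 0/0 (the numerator vanishes to order 3).
Expand each term to order s^3: the coefficient of s^3 in -2·√(1 + s) is -1/8 and in 2·e^(-s) is -1/3.
Lower-order terms cancel with the polynomial part, so the numerator is (-11/24)·s^3 + o(s^3), and the limit is (-11/24)/(-5) = 11/120.

11/120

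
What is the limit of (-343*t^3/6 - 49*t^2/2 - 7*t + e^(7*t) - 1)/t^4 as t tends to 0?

2401/24

Direct substitution gives 0/0.
Apply L'Hôpital: lim (-343*t^2/2 - 49*t + 7*e^(7*t) - 7)/(4*t^3), still 0/0.
Apply L'Hôpital: lim (-343*t + 49*e^(7*t) - 49)/(12*t^2), still 0/0.
Apply L'Hôpital: lim (343*e^(7*t) - 343)/(24*t), still 0/0.
After 4 applications of L'Hôpital's rule the quotient is (2401*e^(7*t))/(24); substituting t = 0 gives 2401/24.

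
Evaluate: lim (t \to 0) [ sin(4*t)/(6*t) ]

2/3

Substitution gives 0/0.
Write it as (4/6)·sin(4t)/(4t); since sin(u)/u → 1, the limit is 2/3.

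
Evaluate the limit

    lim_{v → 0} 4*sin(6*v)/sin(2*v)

Substitution gives 0/0.
Divide numerator and denominator by v: sin(6v)/v → 6 and sin(2v)/v → 2, so the limit is 4·6/2 = 12.

12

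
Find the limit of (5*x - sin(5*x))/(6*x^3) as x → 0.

Direct substitution gives 0/0.
Apply L'Hôpital: lim (5 - 5*cos(5*x))/(18*x^2), still 0/0.
Apply L'Hôpital: lim (25*sin(5*x))/(36*x), still 0/0.
After 3 applications of L'Hôpital's rule the quotient is (125*cos(5*x))/(36); substituting x = 0 gives 125/36.

125/36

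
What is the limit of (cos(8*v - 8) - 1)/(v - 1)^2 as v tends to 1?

-32

Direct substitution gives 0/0.
Apply L'Hôpital: lim (-8*sin(8*v - 8))/(2*v - 2), still 0/0.
After 2 applications of L'Hôpital's rule the quotient is (-64*cos(8*v - 8))/(2); substituting v = 1 gives -32.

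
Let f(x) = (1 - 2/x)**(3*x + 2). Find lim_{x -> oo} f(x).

e^(-6)

Let L be the limit and take ln: ln L = lim (3x + 2)·ln(1 - 2/x) = lim (3x + 2)·(-2/x + O(1/x²)) = -6.
Hence L = e^(-6).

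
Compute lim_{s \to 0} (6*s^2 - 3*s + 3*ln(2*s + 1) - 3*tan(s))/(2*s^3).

Substitution gives 0/0; apply L'Hôpital's rule 3 times.
After differentiating numerator and denominator 3 times the quotient is (12/cos(s)^2 - 18/cos(s)^4 + 48/(2*s + 1)^3)/(12); at s = 0 this is 7/2.

7/2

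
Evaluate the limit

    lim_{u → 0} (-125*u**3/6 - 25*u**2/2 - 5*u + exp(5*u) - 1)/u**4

Direct substitution gives 0/0.
Apply L'Hôpital: lim (-125*u^2/2 - 25*u + 5*e^(5*u) - 5)/(4*u^3), still 0/0.
Apply L'Hôpital: lim (-125*u + 25*e^(5*u) - 25)/(12*u^2), still 0/0.
Apply L'Hôpital: lim (125*e^(5*u) - 125)/(24*u), still 0/0.
After 4 applications of L'Hôpital's rule the quotient is (625*e^(5*u))/(24); substituting u = 0 gives 625/24.

625/24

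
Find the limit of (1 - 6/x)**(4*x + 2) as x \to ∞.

e^(-24)

The base → 1 and the exponent → ∞: a 1^∞ form.
Take logarithms: (4x + 2)·ln(1 - 6/x). Since ln(1+u) ~ u for small u, this behaves like (4x)·(-6/x) → -24.
So the limit is e^(-24).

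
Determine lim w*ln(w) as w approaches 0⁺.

This is a 0·(−∞) form. Rewrite as 1·ln(w) / w^(−1) and apply L'Hôpital:
the derivative quotient is 1·(1/w) / (−1·w^(−2)) = (-1/1)·w^1 → 0.

0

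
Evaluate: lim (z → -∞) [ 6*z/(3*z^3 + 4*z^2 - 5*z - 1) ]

0

The denominator has degree 3 and the numerator degree 1. Dividing numerator and denominator by z^3 sends every term to 0 except the leading denominator term, so the limit is 0.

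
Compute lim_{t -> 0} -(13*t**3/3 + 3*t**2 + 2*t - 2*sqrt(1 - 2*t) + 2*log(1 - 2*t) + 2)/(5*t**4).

27/20

Substitution gives 0/0; apply L'Hôpital's rule 4 times.
After differentiating numerator and denominator 4 times the quotient is (-192/(2*t - 1)^4 + 30*(2*t - 1)^4/(1 - 2*t)^(15/2))/(-120); at t = 0 this is 27/20.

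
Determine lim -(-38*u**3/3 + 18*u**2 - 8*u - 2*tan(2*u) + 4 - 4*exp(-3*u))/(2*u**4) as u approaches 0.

Substitution gives 0/0; apply L'Hôpital's rule 4 times.
After differentiating numerator and denominator 4 times the quotient is (-256*tan(2*u)^3/cos(2*u)^2 - 512*tan(2*u)/cos(2*u)^4 - 324*e^(-3*u))/(-48); at u = 0 this is 27/4.

27/4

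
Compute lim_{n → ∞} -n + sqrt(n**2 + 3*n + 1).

3/2

An ∞ − ∞ form. Rationalising with the conjugate, the difference becomes (3n + 1) / (√(n^2 + 3*n + 1) + n).
For large n the denominator behaves like 2·n, so the quotient tends to 3/2 = 3/2.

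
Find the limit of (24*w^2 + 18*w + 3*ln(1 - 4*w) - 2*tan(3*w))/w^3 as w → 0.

-82

Substitution gives 0/0 (the numerator vanishes to order 3).
Expand each term to order w^3: the coefficient of w^3 in 3·ln(1 - 4w) is -64 and in -2·tan(3w) is -18.
Lower-order terms cancel with the polynomial part, so the numerator is (-82)·w^3 + o(w^3), and the limit is (-82)/(1) = -82.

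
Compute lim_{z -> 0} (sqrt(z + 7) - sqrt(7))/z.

Substitution gives 0/0. Multiply numerator and denominator by the conjugate √(7 + z) + √7.
The numerator becomes (7 + z) − 7 = z, so the expression simplifies to 1/(√(7 + z) + √7).
Letting z → 0 gives 1/(2√7) = √(7)/14.

√(7)/14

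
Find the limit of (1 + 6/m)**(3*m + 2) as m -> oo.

Write it as [(1 + 6/m)^m]^(3) · (1 + 6/m)^(2). The bracketed term tends to e^(6) and the second factor to 1, so the limit is e^(18).

e^(18)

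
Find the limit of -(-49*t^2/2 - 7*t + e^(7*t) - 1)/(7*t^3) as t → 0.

-49/6

Direct substitution gives 0/0.
Apply L'Hôpital: lim (-49*t + 7*e^(7*t) - 7)/(-21*t^2), still 0/0.
Apply L'Hôpital: lim (49*e^(7*t) - 49)/(-42*t), still 0/0.
After 3 applications of L'Hôpital's rule the quotient is (343*e^(7*t))/(-42); substituting t = 0 gives -49/6.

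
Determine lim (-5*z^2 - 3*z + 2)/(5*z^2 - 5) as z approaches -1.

-7/10

At z = -1 both the top and bottom vanish — a removable singularity. Factoring out (z + 1) from each leaves (2 - 5*z)/(5*z - 5), which at z = -1 equals -7/10.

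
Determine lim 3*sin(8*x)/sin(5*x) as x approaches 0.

24/5

Substitution gives 0/0.
Divide numerator and denominator by x: sin(8x)/x → 8 and sin(5x)/x → 5, so the limit is 3·8/5 = 24/5.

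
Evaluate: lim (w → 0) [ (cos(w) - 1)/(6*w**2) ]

Direct substitution gives 0/0.
Apply L'Hôpital: lim (-sin(w))/(12*w), still 0/0.
After 2 applications of L'Hôpital's rule the quotient is (-cos(w))/(12); substituting w = 0 gives -1/12.

-1/12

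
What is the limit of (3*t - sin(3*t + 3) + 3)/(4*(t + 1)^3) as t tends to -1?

9/8

Direct substitution gives 0/0.
Apply L'Hôpital: lim (3 - 3*cos(3*t + 3))/(12*(t + 1)^2), still 0/0.
Apply L'Hôpital: lim (9*sin(3*t + 3))/(24*t + 24), still 0/0.
After 3 applications of L'Hôpital's rule the quotient is (27*cos(3*t + 3))/(24); substituting t = -1 gives 9/8.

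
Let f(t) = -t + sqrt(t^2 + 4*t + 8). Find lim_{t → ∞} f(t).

An ∞ − ∞ form. Rationalising with the conjugate, the difference becomes (4t + 8) / (√(t^2 + 4*t + 8) + t).
For large t the denominator behaves like 2·t, so the quotient tends to 4/2 = 2.

2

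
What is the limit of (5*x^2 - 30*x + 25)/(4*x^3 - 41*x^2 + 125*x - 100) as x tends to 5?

4/3

Since x = 5 makes numerator and denominator zero, (x - 5) divides both.
Cancelling it gives (5*x - 5)/(4*x^2 - 21*x + 20); now plug in x = 5 to get 4/3.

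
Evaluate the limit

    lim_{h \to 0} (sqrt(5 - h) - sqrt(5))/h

-√(5)/10

A 0/0 form; rationalise with √(5 - h) + √5. This collapses the numerator to -h, leaving -1/(√(5 - h) + √5) → -1/(2√5) = -√(5)/10.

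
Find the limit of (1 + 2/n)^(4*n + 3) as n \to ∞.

e^(8)

The base → 1 and the exponent → ∞: a 1^∞ form.
Take logarithms: (4n + 3)·ln(1 + 2/n). Since ln(1+u) ~ u for small u, this behaves like (4n)·(2/n) → 8.
So the limit is e^(8).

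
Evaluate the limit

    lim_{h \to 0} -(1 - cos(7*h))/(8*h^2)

Substitution gives 0/0.
Use (1 − cos u)/u² → 1/2 with u = 7h: the limit is 7²/(2·(-8)) = -49/16.

-49/16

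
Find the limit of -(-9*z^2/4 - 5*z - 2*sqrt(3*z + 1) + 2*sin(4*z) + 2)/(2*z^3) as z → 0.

Substitution gives 0/0 (the numerator vanishes to order 3).
Expand each term to order z^3: the coefficient of z^3 in -2·√(1 + 3z) is -27/8 and in 2·sin(4z) is -64/3.
Lower-order terms cancel with the polynomial part, so the numerator is (-593/24)·z^3 + o(z^3), and the limit is (-593/24)/(-2) = 593/48.

593/48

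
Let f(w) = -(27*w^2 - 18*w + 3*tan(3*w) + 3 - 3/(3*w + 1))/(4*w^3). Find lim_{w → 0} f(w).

-27

Substitution gives 0/0; apply L'Hôpital's rule 3 times.
After differentiating numerator and denominator 3 times the quotient is (486*tan(3*w)^2/cos(3*w)^2 + 162/cos(3*w)^2 + 486/(3*w + 1)^4)/(-24); at w = 0 this is -27.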